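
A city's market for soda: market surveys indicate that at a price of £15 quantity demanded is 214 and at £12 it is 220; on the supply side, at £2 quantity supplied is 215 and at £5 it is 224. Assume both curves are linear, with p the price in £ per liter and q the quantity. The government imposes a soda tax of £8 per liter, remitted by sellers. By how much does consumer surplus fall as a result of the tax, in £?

Demand slope: (220 − 214)/(12 − 15) = -2, so qd = 244 − 2p.
Supply slope: (224 − 215)/(5 − 2) = 3, so qs = 3p + 209.
Without the tax, 244 − 2p = 3p + 209 gives 5p = 35, so p* = £7 and q* = 230.
With the tax collected from sellers, supply shifts: qs = 3(p − 8) + 209.
New equilibrium: consumers pay £11.8, sellers receive £3.8, q = 220.4. (Wedge: pb − ps = 8.)
ΔCS is the trapezoid between Q = 220.4 and Q = 230 of height £4.8: ½ · (230 + 220.4) · 4.8 = £1080.96.

Consumer surplus falls by £1080.96.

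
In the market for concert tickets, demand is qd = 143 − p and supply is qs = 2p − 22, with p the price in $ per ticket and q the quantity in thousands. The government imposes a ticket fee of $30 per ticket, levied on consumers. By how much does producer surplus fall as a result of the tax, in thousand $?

Before the tax: set 143 − p = 2p − 22 → p* = $55, q* = 88.
With the tax collected from consumers, demand (in seller-price terms) shifts: qd = 143 − (p + 30).
Solving gives q = 68 with consumers paying $75 and suppliers receiving $45 (the $30 wedge).
ΔPS is the trapezoid between Q = 68 and Q = 88 of height $10: ½ · (88 + 68) · 10 = $780.

Producer surplus falls by $780 thousand.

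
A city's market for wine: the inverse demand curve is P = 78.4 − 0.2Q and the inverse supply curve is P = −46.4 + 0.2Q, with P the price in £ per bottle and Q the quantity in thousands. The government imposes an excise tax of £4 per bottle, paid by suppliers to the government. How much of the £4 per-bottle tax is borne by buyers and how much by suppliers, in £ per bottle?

Buyers bear £2 per bottle; suppliers bear £2 per bottle.

Rewrite in direct form: Qd = 392 − 5P and Qs = 5P + 232.
Without the tax, 392 − 5P = 5P + 232 gives 10P = 160, so P* = £16 and Q* = 312.
With the tax collected from suppliers, supply shifts: Qs = 5(P − 4) + 232.
New equilibrium: buyers pay £18, suppliers receive £14, Q = 302. (Wedge: Pb − Ps = 4.)
Burden on buyers: £2; on suppliers: £2. (They sum to £4.)
The less price-elastic side of the market bears the larger share of a per-unit tax.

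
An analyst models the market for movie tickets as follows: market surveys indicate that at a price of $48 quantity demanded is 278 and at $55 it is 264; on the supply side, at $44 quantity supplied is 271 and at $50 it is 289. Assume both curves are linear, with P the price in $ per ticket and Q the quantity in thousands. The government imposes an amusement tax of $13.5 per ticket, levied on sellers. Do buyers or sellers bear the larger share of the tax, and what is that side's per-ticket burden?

Demand slope: (264 − 278)/(55 − 48) = -2, so Qd = 374 − 2P.
Supply slope: (289 − 271)/(50 − 44) = 3, so Qs = 3P + 139.
Before the tax: set 374 − 2P = 3P + 139 → P* = $47, Q* = 280.
With the tax collected from sellers, supply shifts: Qs = 3(P − 13.5) + 139.
Solving gives Q = 263.8 with buyers paying $55.1 and sellers receiving $41.6 (the $13.5 wedge).
Per-ticket burden: buyers $8.1, sellers $5.4.
Buyers take the larger share because demand is less price-elastic here (demand slope 2 vs supply slope 3).

Buyers bear the larger share: $8.1 per ticket.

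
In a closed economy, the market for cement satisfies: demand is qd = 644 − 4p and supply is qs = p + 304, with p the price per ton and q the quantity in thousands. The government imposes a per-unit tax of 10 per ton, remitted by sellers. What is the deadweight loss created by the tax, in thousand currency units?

Deadweight loss = 40 thousand.

Without the tax, 644 − 4p = p + 304 gives 5p = 340, so p* = 68 and q* = 372.
With the tax collected from sellers, supply shifts: qs = (p − 10) + 304.
New equilibrium: buyers pay 70, sellers receive 60, q = 364. (Wedge: pb − ps = 10.)
Quantity falls by |ΔQ| = |372 − 364| = 8.
DWL = ½ · t · |ΔQ| = ½ · 10 · 8 = 40.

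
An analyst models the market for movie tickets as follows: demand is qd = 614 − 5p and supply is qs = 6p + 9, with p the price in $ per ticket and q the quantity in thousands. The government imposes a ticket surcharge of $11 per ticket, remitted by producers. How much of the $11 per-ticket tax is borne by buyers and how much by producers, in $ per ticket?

Without the tax, 614 − 5p = 6p + 9 gives 11p = 605, so p* = $55 and q* = 339.
With the tax collected from producers, supply shifts: qs = 6(p − 11) + 9.
Solving gives q = 309 with buyers paying $61 and producers receiving $50 (the $11 wedge).
Burden on buyers: $6; on producers: $5. (They sum to $11.)

Buyers bear $6 per ticket; producers bear $5 per ticket.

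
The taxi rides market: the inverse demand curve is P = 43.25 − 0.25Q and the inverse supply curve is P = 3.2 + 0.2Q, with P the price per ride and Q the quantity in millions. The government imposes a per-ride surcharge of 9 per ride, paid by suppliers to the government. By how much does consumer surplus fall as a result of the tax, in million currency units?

Consumer surplus falls by 395 million.

Rewrite in direct form: Qd = 173 − 4P and Qs = 5P − 16.
Without the tax, 173 − 4P = 5P − 16 gives 9P = 189, so P* = 21 and Q* = 89.
With the tax collected from suppliers, supply shifts: Qs = 5(P − 9) − 16.
New equilibrium: consumers pay 26, suppliers receive 17, Q = 69. (Wedge: Pb − Ps = 9.)
ΔCS is the trapezoid between Q = 69 and Q = 89 of height 5: ½ · (89 + 69) · 5 = 395.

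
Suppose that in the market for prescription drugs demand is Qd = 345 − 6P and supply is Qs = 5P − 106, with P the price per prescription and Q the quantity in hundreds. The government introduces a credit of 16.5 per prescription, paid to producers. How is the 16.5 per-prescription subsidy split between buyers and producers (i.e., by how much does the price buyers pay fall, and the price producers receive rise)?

Buyers gain 7.5 per prescription; producers gain 9 per prescription.

Without the subsidy, 345 − 6P = 5P − 106 gives 11P = 451, so P* = 41 and Q* = 99.
With a per-unit subsidy paid to producers, each receives P + 16.5 per unit sold, so supply becomes Qs = 5(P + 16.5) − 106.
New equilibrium: buyers pay 33.5, producers receive 50, Q = 144. (Wedge: Pb − Ps = −16.5.)
Gain to buyers: 7.5; to producers: 9. (They sum to 16.5.)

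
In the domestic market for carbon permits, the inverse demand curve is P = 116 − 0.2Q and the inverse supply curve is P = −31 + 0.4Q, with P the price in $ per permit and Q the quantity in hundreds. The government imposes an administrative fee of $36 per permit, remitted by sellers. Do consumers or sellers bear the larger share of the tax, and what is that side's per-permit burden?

Sellers bear the larger share: $24 per permit.

Rewrite in direct form: Qd = 580 − 5P and Qs = 2.5P + 77.5.
Before the tax: set 580 − 5P = 2.5P + 77.5 → P* = $67, Q* = 245.
With the tax collected from sellers, supply shifts: Qs = 2.5(P − 36) + 77.5.
Solving gives Q = 185 with consumers paying $79 and sellers receiving $43 (the $36 wedge).
Per-permit burden: consumers $12, sellers $24.
Sellers take the larger share because supply is less price-elastic here (demand slope 5 vs supply slope 2.5).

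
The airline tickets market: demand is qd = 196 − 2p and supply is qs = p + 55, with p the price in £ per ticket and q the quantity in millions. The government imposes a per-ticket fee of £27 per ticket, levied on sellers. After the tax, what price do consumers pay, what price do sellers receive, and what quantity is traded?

Consumers pay £56; sellers receive £29; quantity = 84.

Without the tax, 196 − 2p = p + 55 gives 3p = 141, so p* = £47 and q* = 102.
With the tax collected from sellers, supply shifts: qs = (p − 27) + 55.
New equilibrium: consumers pay £56, sellers receive £29, q = 84. (Wedge: pb − ps = 27.)
The less price-elastic side of the market bears the larger share of a per-unit tax.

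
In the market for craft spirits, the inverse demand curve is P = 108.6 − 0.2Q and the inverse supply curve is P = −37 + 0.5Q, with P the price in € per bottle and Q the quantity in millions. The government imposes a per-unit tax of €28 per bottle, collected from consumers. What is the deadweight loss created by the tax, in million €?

Deadweight loss = €560 million.

Rewrite in direct form: Qd = 543 − 5P and Qs = 2P + 74.
Before the tax: set 543 − 5P = 2P + 74 → P* = €67, Q* = 208.
With the tax collected from consumers, demand (in seller-price terms) shifts: Qd = 543 − 5(P + 28).
New equilibrium: consumers pay €75, sellers receive €47, Q = 168. (Wedge: Pb − Ps = 28.)
Quantity falls by |ΔQ| = |208 − 168| = 40.
DWL = ½ · t · |ΔQ| = ½ · 28 · 40 = €560.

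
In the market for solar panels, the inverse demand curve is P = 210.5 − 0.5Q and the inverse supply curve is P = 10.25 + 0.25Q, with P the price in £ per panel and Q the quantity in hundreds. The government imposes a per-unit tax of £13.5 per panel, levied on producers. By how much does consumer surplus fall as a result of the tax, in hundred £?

Rewrite in direct form: Qd = 421 − 2P and Qs = 4P − 41.
Without the tax, 421 − 2P = 4P − 41 gives 6P = 462, so P* = £77 and Q* = 267.
With the tax collected from producers, supply shifts: Qs = 4(P − 13.5) − 41.
New equilibrium: buyers pay £86, producers receive £72.5, Q = 249. (Wedge: Pb − Ps = 13.5.)
ΔCS is the trapezoid between Q = 249 and Q = 267 of height £9: ½ · (267 + 249) · 9 = £2322.

Consumer surplus falls by £2322 hundred.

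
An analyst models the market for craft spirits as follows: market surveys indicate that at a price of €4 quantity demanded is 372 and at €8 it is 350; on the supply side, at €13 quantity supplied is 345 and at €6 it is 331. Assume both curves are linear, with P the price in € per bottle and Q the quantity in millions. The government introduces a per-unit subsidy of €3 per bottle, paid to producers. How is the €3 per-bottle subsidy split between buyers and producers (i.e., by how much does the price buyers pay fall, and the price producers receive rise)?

Demand slope: (350 − 372)/(8 − 4) = -5.5, so Qd = 394 − 5.5P.
Supply slope: (331 − 345)/(6 − 13) = 2, so Qs = 2P + 319.
Without the subsidy, 394 − 5.5P = 2P + 319 gives 7.5P = 75, so P* = €10 and Q* = 339.
With a per-unit subsidy paid to producers, each receives P + 3 per unit sold, so supply becomes Qs = 2(P + 3) + 319.
New equilibrium: buyers pay €9.2, producers receive €12.2, Q = 343.4. (Wedge: Pb − Ps = −3.)
Gain to buyers: €0.8; to producers: €2.2. (They sum to €3.)

Buyers gain €0.8 per bottle; producers gain €2.2 per bottle.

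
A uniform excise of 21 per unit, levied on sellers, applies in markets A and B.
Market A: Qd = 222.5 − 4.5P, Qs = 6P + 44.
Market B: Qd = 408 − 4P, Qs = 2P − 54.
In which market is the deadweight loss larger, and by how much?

Market A: pre-tax P* = 17, Q* = 146; post-tax Q = 92; deadweight loss = 567.
Market B: pre-tax P* = 77, Q* = 100; post-tax Q = 72; deadweight loss = 294.
Difference: 567 vs 294 → market A is larger by 273.

Market A, by 273.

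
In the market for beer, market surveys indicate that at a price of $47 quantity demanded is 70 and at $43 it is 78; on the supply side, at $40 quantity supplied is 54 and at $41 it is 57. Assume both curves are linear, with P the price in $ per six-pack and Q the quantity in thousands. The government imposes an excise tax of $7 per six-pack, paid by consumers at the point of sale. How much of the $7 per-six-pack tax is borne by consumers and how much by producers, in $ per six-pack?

Consumers bear $4.2 per six-pack; producers bear $2.8 per six-pack.

Demand slope: (78 − 70)/(43 − 47) = -2, so Qd = 164 − 2P.
Supply slope: (57 − 54)/(41 − 40) = 3, so Qs = 3P − 66.
Without the tax, 164 − 2P = 3P − 66 gives 5P = 230, so P* = $46 and Q* = 72.
With the tax collected from consumers, demand (in seller-price terms) shifts: Qd = 164 − 2(P + 7).
New equilibrium: consumers pay $50.2, producers receive $43.2, Q = 63.6. (Wedge: Pb − Ps = 7.)
Burden on consumers: $4.2; on producers: $2.8. (They sum to $7.)
The less price-elastic side of the market bears the larger share of a per-unit tax.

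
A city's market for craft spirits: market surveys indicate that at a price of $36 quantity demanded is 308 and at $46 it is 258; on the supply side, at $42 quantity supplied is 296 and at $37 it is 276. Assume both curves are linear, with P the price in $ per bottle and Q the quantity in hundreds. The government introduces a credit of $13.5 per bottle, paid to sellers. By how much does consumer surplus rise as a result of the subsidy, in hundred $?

Consumer surplus rises by $1818 hundred.

Demand slope: (258 − 308)/(46 − 36) = -5, so Qd = 488 − 5P.
Supply slope: (276 − 296)/(37 − 42) = 4, so Qs = 4P + 128.
Before the subsidy: set 488 − 5P = 4P + 128 → P* = $40, Q* = 288.
With a per-unit subsidy paid to sellers, each receives P + 13.5 per unit sold, so supply becomes Qs = 4(P + 13.5) + 128.
New equilibrium: buyers pay $34, sellers receive $47.5, Q = 318. (Wedge: Pb − Ps = −13.5.)
ΔCS is the trapezoid between Q = 318 and Q = 288 of height $6: ½ · (288 + 318) · 6 = $1818.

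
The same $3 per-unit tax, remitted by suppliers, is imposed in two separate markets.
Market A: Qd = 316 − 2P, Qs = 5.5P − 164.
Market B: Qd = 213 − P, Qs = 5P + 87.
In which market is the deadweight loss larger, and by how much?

Market A, by $2.85.

Market A: pre-tax P* = $64, Q* = 188; post-tax Q = 183.6; deadweight loss = $6.6.
Market B: pre-tax P* = $21, Q* = 192; post-tax Q = 189.5; deadweight loss = $3.75.
Difference: $6.6 vs $3.75 → market A is larger by $2.85.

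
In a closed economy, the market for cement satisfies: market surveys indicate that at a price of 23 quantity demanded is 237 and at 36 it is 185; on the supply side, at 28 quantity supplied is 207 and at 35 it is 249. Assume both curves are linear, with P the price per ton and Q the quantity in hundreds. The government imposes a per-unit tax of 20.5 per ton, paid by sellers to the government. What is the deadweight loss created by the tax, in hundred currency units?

Deadweight loss = 504.3 hundred.

Demand slope: (185 − 237)/(36 − 23) = -4, so Qd = 329 − 4P.
Supply slope: (249 − 207)/(35 − 28) = 6, so Qs = 6P + 39.
Without the tax, 329 − 4P = 6P + 39 gives 10P = 290, so P* = 29 and Q* = 213.
With the tax collected from sellers, supply shifts: Qs = 6(P − 20.5) + 39.
Solving gives Q = 163.8 with buyers paying 41.3 and sellers receiving 20.8 (the 20.5 wedge).
Quantity falls by |ΔQ| = |213 − 163.8| = 49.2.
DWL = ½ · t · |ΔQ| = ½ · 20.5 · 49.2 = 504.3.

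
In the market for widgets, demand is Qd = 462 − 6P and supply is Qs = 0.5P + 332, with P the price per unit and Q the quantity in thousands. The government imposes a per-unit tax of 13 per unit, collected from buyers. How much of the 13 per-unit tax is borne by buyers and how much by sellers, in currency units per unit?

Before the tax: set 462 − 6P = 0.5P + 332 → P* = 20, Q* = 342.
With the tax collected from buyers, demand (in seller-price terms) shifts: Qd = 462 − 6(P + 13).
New equilibrium: buyers pay 21, sellers receive 8, Q = 336. (Wedge: Pb − Ps = 13.)
Burden on buyers: 1; on sellers: 12. (They sum to 13.)

Buyers bear 1 per unit; sellers bear 12 per unit.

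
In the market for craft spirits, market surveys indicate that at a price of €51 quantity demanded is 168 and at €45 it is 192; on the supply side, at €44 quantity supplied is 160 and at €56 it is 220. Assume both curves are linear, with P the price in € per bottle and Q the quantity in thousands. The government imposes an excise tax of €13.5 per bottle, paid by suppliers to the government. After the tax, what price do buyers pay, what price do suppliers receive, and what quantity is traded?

Demand slope: (192 − 168)/(45 − 51) = -4, so Qd = 372 − 4P.
Supply slope: (220 − 160)/(56 − 44) = 5, so Qs = 5P − 60.
Before the tax: set 372 − 4P = 5P − 60 → P* = €48, Q* = 180.
With the tax collected from suppliers, supply shifts: Qs = 5(P − 13.5) − 60.
Solving gives Q = 150 with buyers paying €55.5 and suppliers receiving €42 (the €13.5 wedge).
The less price-elastic side of the market bears the larger share of a per-unit tax.

Buyers pay €55.5; suppliers receive €42; quantity = 150.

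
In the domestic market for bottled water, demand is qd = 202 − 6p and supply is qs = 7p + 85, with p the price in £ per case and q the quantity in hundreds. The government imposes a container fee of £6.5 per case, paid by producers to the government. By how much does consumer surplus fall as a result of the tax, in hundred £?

Without the tax, 202 − 6p = 7p + 85 gives 13p = 117, so p* = £9 and q* = 148.
With the tax collected from producers, supply shifts: qs = 7(p − 6.5) + 85.
New equilibrium: consumers pay £12.5, producers receive £6, q = 127. (Wedge: pb − ps = 6.5.)
ΔCS is the trapezoid between Q = 127 and Q = 148 of height £3.5: ½ · (148 + 127) · 3.5 = £481.25.

Consumer surplus falls by £481.25 hundred.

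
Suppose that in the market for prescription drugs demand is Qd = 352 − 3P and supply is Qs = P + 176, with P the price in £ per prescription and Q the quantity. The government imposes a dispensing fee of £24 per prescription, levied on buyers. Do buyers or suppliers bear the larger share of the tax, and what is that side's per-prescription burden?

Suppliers bear the larger share: £18 per prescription.

Before the tax: set 352 − 3P = P + 176 → P* = £44, Q* = 220.
With the tax collected from buyers, demand (in seller-price terms) shifts: Qd = 352 − 3(P + 24).
New equilibrium: buyers pay £50, suppliers receive £26, Q = 202. (Wedge: Pb − Ps = 24.)
Per-prescription burden: buyers £6, suppliers £18.
Suppliers take the larger share because supply is less price-elastic here (demand slope 3 vs supply slope 1).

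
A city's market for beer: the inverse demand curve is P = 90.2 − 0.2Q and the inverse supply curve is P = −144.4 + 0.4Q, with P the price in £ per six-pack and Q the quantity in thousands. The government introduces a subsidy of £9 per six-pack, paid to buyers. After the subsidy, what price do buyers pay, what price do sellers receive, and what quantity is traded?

Buyers pay £9; sellers receive £18; quantity = 406.

Rewrite in direct form: Qd = 451 − 5P and Qs = 2.5P + 361.
Without the subsidy, 451 − 5P = 2.5P + 361 gives 7.5P = 90, so P* = £12 and Q* = 391.
With a per-unit subsidy paid to buyers, each effectively pays P − 9, so demand becomes Qd = 451 − 5(P − 9).
Solving gives Q = 406 with buyers paying £9 and sellers receiving £18 (the £9 wedge).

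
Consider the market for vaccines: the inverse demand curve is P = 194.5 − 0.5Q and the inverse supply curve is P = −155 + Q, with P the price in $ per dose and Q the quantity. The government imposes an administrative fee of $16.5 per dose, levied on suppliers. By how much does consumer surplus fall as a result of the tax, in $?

Consumer surplus falls by $1251.25.

Inverting to Q(P) form: Qd = 389 − 2P; Qs = P + 155.
Before the tax: set 389 − 2P = P + 155 → P* = $78, Q* = 233.
With the tax collected from suppliers, supply shifts: Qs = (P − 16.5) + 155.
New equilibrium: buyers pay $83.5, suppliers receive $67, Q = 222. (Wedge: Pb − Ps = 16.5.)
ΔCS is the trapezoid between Q = 222 and Q = 233 of height $5.5: ½ · (233 + 222) · 5.5 = $1251.25.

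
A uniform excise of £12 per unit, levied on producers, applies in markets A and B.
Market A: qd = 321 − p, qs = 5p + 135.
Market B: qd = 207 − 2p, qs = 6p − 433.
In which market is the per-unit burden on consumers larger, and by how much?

Market A: pre-tax p* = £31, q* = 290; post-tax q = 280; per-unit burden on consumers = £10.
Market B: pre-tax p* = £80, q* = 47; post-tax q = 29; per-unit burden on consumers = £9.
Difference: £10 vs £9 → market A is larger by £1.

Market A, by £1.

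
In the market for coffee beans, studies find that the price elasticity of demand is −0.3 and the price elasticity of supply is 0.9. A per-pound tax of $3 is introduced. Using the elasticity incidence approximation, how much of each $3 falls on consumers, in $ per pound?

Consumers bear ≈ $2.25 per pound.

Incidence ratio: consumers' share ≈ εs / (εs + |εd|) = 0.9 / (0.9 + 0.3) = 0.75.
So consumers bear ≈ 0.75 × $3 = $2.25; suppliers bear $0.75.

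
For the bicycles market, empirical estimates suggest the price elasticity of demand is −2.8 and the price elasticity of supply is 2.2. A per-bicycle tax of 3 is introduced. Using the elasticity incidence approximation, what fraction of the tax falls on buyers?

Buyers' share ≈ 0.44.

Incidence ratio: buyers' share ≈ εs / (εs + |εd|) = 2.2 / (2.2 + 2.8) = 0.44.
Supply is the less elastic side, so buyers bear the smaller share.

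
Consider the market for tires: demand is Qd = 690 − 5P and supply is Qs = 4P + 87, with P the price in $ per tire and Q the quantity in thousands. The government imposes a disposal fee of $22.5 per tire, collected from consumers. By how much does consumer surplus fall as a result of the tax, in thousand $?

Consumer surplus falls by $3300 thousand.

Without the tax, 690 − 5P = 4P + 87 gives 9P = 603, so P* = $67 and Q* = 355.
With the tax collected from consumers, demand (in seller-price terms) shifts: Qd = 690 − 5(P + 22.5).
Solving gives Q = 305 with consumers paying $77 and producers receiving $54.5 (the $22.5 wedge).
ΔCS is the trapezoid between Q = 305 and Q = 355 of height $10: ½ · (355 + 305) · 10 = $3300.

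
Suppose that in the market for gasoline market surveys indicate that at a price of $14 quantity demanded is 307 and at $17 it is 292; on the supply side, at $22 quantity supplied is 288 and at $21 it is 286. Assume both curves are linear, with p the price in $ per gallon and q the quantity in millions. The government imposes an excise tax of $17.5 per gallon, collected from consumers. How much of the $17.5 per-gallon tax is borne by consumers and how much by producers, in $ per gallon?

Consumers bear $5 per gallon; producers bear $12.5 per gallon.

Demand slope: (292 − 307)/(17 − 14) = -5, so qd = 377 − 5p.
Supply slope: (286 − 288)/(21 − 22) = 2, so qs = 2p + 244.
Without the tax, 377 − 5p = 2p + 244 gives 7p = 133, so p* = $19 and q* = 282.
With the tax collected from consumers, demand (in seller-price terms) shifts: qd = 377 − 5(p + 17.5).
New equilibrium: consumers pay $24, producers receive $6.5, q = 257. (Wedge: pb − ps = 17.5.)
Burden on consumers: $5; on producers: $12.5. (They sum to $17.5.)
The less price-elastic side of the market bears the larger share of a per-unit tax.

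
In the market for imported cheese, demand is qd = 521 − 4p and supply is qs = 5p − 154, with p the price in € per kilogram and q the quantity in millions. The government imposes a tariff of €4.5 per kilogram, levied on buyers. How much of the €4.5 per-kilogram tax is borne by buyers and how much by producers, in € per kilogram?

Before the tax: set 521 − 4p = 5p − 154 → p* = €75, q* = 221.
With the tax collected from buyers, demand (in seller-price terms) shifts: qd = 521 − 4(p + 4.5).
New equilibrium: buyers pay €77.5, producers receive €73, q = 211. (Wedge: pb − ps = 4.5.)
Burden on buyers: €2.5; on producers: €2. (They sum to €4.5.)

Buyers bear €2.5 per kilogram; producers bear €2 per kilogram.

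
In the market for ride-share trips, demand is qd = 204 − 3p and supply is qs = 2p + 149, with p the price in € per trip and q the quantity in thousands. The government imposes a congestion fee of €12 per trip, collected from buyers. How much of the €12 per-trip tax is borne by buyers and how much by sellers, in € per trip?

Without the tax, 204 − 3p = 2p + 149 gives 5p = 55, so p* = €11 and q* = 171.
With the tax collected from buyers, demand (in seller-price terms) shifts: qd = 204 − 3(p + 12).
New equilibrium: buyers pay €15.8, sellers receive €3.8, q = 156.6. (Wedge: pb − ps = 12.)
Burden on buyers: €4.8; on sellers: €7.2. (They sum to €12.)
The less price-elastic side of the market bears the larger share of a per-unit tax.

Buyers bear €4.8 per trip; sellers bear €7.2 per trip.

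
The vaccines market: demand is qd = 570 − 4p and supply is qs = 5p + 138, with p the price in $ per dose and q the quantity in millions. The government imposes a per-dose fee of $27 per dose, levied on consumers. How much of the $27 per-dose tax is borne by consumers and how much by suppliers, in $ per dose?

Consumers bear $15 per dose; suppliers bear $12 per dose.

Without the tax, 570 − 4p = 5p + 138 gives 9p = 432, so p* = $48 and q* = 378.
With the tax collected from consumers, demand (in seller-price terms) shifts: qd = 570 − 4(p + 27).
Solving gives q = 318 with consumers paying $63 and suppliers receiving $36 (the $27 wedge).
Burden on consumers: $15; on suppliers: $12. (They sum to $27.)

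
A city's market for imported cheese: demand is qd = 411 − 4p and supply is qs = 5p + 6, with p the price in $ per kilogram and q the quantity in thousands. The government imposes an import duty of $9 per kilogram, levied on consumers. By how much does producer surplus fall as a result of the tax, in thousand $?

Producer surplus falls by $884 thousand.

Without the tax, 411 − 4p = 5p + 6 gives 9p = 405, so p* = $45 and q* = 231.
With the tax collected from consumers, demand (in seller-price terms) shifts: qd = 411 − 4(p + 9).
Solving gives q = 211 with consumers paying $50 and sellers receiving $41 (the $9 wedge).
ΔPS is the trapezoid between Q = 211 and Q = 231 of height $4: ½ · (231 + 211) · 4 = $884.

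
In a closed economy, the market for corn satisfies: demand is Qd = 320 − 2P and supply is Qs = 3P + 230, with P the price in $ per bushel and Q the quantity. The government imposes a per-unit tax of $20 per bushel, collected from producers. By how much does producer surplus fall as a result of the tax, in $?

Without the tax, 320 − 2P = 3P + 230 gives 5P = 90, so P* = $18 and Q* = 284.
With the tax collected from producers, supply shifts: Qs = 3(P − 20) + 230.
Solving gives Q = 260 with consumers paying $30 and producers receiving $10 (the $20 wedge).
ΔPS is the trapezoid between Q = 260 and Q = 284 of height $8: ½ · (284 + 260) · 8 = $2176.

Producer surplus falls by $2176.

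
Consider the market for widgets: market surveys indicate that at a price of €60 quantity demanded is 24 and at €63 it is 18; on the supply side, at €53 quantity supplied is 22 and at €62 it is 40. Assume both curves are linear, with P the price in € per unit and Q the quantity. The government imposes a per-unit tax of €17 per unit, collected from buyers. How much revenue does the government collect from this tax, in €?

Demand slope: (18 − 24)/(63 − 60) = -2, so Qd = 144 − 2P.
Supply slope: (40 − 22)/(62 − 53) = 2, so Qs = 2P − 84.
Before the tax: set 144 − 2P = 2P − 84 → P* = €57, Q* = 30.
With the tax collected from buyers, demand (in seller-price terms) shifts: Qd = 144 − 2(P + 17).
New equilibrium: buyers pay €65.5, producers receive €48.5, Q = 13. (Wedge: Pb − Ps = 17.)
Revenue = t · Q = 17 · 13 = €221.

Tax revenue = €221.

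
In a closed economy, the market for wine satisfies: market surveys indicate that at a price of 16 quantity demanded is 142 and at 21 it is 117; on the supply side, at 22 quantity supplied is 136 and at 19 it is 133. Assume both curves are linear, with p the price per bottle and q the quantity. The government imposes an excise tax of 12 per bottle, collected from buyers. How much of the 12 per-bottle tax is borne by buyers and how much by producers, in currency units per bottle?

Buyers bear 2 per bottle; producers bear 10 per bottle.

Demand slope: (117 − 142)/(21 − 16) = -5, so qd = 222 − 5p.
Supply slope: (133 − 136)/(19 − 22) = 1, so qs = p + 114.
Before the tax: set 222 − 5p = p + 114 → p* = 18, q* = 132.
With the tax collected from buyers, demand (in seller-price terms) shifts: qd = 222 − 5(p + 12).
Solving gives q = 122 with buyers paying 20 and producers receiving 8 (the 12 wedge).
Burden on buyers: 2; on producers: 10. (They sum to 12.)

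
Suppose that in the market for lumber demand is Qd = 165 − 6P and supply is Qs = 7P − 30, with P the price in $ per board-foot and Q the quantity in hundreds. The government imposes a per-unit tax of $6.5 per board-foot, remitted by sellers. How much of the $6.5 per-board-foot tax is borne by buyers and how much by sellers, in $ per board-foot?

Without the tax, 165 − 6P = 7P − 30 gives 13P = 195, so P* = $15 and Q* = 75.
With the tax collected from sellers, supply shifts: Qs = 7(P − 6.5) − 30.
Solving gives Q = 54 with buyers paying $18.5 and sellers receiving $12 (the $6.5 wedge).
Burden on buyers: $3.5; on sellers: $3. (They sum to $6.5.)
The less price-elastic side of the market bears the larger share of a per-unit tax.

Buyers bear $3.5 per board-foot; sellers bear $3 per board-foot.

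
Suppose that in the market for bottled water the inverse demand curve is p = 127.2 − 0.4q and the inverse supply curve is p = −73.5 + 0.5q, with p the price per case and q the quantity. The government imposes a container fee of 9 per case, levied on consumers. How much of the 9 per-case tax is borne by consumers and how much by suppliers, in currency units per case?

Rewrite in direct form: qd = 318 − 2.5p and qs = 2p + 147.
Without the tax, 318 − 2.5p = 2p + 147 gives 4.5p = 171, so p* = 38 and q* = 223.
With the tax collected from consumers, demand (in seller-price terms) shifts: qd = 318 − 2.5(p + 9).
Solving gives q = 213 with consumers paying 42 and suppliers receiving 33 (the 9 wedge).
Burden on consumers: 4; on suppliers: 5. (They sum to 9.)
The less price-elastic side of the market bears the larger share of a per-unit tax.

Consumers bear 4 per case; suppliers bear 5 per case.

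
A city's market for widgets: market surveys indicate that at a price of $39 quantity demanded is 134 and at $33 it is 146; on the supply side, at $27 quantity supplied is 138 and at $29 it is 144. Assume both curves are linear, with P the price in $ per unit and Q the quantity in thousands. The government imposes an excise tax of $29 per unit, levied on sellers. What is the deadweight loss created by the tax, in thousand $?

Deadweight loss = $504.6 thousand.

Demand slope: (146 − 134)/(33 − 39) = -2, so Qd = 212 − 2P.
Supply slope: (144 − 138)/(29 − 27) = 3, so Qs = 3P + 57.
Without the tax, 212 − 2P = 3P + 57 gives 5P = 155, so P* = $31 and Q* = 150.
With the tax collected from sellers, supply shifts: Qs = 3(P − 29) + 57.
New equilibrium: consumers pay $48.4, sellers receive $19.4, Q = 115.2. (Wedge: Pb − Ps = 29.)
Quantity falls by |ΔQ| = |150 − 115.2| = 34.8.
DWL = ½ · t · |ΔQ| = ½ · 29 · 34.8 = $504.6.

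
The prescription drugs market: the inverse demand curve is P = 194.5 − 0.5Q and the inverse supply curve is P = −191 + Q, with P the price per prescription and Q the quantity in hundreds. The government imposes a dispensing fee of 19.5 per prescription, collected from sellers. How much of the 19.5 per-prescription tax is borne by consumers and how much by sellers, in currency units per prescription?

Rewrite in direct form: Qd = 389 − 2P and Qs = P + 191.
Without the tax, 389 − 2P = P + 191 gives 3P = 198, so P* = 66 and Q* = 257.
With the tax collected from sellers, supply shifts: Qs = (P − 19.5) + 191.
Solving gives Q = 244 with consumers paying 72.5 and sellers receiving 53 (the 19.5 wedge).
Burden on consumers: 6.5; on sellers: 13. (They sum to 19.5.)

Consumers bear 6.5 per prescription; sellers bear 13 per prescription.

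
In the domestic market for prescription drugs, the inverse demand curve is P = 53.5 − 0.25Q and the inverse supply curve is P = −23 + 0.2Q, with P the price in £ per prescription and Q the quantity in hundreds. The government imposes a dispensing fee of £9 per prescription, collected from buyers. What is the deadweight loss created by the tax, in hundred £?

Inverting to Q(P) form: Qd = 214 − 4P; Qs = 5P + 115.
Without the tax, 214 − 4P = 5P + 115 gives 9P = 99, so P* = £11 and Q* = 170.
With the tax collected from buyers, demand (in seller-price terms) shifts: Qd = 214 − 4(P + 9).
New equilibrium: buyers pay £16, producers receive £7, Q = 150. (Wedge: Pb − Ps = 9.)
Quantity falls by |ΔQ| = |170 − 150| = 20.
DWL = ½ · t · |ΔQ| = ½ · 9 · 20 = £90.

Deadweight loss = £90 hundred.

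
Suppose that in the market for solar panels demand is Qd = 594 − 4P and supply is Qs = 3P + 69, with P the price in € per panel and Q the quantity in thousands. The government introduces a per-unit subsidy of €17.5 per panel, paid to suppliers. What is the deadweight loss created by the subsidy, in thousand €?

Without the subsidy, 594 − 4P = 3P + 69 gives 7P = 525, so P* = €75 and Q* = 294.
With a per-unit subsidy paid to suppliers, each receives P + 17.5 per unit sold, so supply becomes Qs = 3(P + 17.5) + 69.
Solving gives Q = 324 with buyers paying €67.5 and suppliers receiving €85 (the €17.5 wedge).
Quantity rises by |ΔQ| = |294 − 324| = 30.
DWL = ½ · t · |ΔQ| = ½ · 17.5 · 30 = €262.5.

Deadweight loss = €262.5 thousand.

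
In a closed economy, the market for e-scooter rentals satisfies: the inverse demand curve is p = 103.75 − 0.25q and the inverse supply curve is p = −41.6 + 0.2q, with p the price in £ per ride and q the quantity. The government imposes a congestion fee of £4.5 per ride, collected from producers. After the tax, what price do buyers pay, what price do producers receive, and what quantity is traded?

Rewrite in direct form: qd = 415 − 4p and qs = 5p + 208.
Without the tax, 415 − 4p = 5p + 208 gives 9p = 207, so p* = £23 and q* = 323.
With the tax collected from producers, supply shifts: qs = 5(p − 4.5) + 208.
New equilibrium: buyers pay £25.5, producers receive £21, q = 313. (Wedge: pb − ps = 4.5.)
The less price-elastic side of the market bears the larger share of a per-unit tax.

Buyers pay £25.5; producers receive £21; quantity = 313.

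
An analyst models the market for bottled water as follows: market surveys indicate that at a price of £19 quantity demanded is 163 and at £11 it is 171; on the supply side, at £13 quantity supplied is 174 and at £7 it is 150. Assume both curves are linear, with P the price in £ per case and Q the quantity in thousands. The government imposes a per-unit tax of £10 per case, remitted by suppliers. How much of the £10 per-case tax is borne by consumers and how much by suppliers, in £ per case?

Demand slope: (171 − 163)/(11 − 19) = -1, so Qd = 182 − P.
Supply slope: (150 − 174)/(7 − 13) = 4, so Qs = 4P + 122.
Before the tax: set 182 − P = 4P + 122 → P* = £12, Q* = 170.
With the tax collected from suppliers, supply shifts: Qs = 4(P − 10) + 122.
New equilibrium: consumers pay £20, suppliers receive £10, Q = 162. (Wedge: Pb − Ps = 10.)
Burden on consumers: £8; on suppliers: £2. (They sum to £10.)

Consumers bear £8 per case; suppliers bear £2 per case.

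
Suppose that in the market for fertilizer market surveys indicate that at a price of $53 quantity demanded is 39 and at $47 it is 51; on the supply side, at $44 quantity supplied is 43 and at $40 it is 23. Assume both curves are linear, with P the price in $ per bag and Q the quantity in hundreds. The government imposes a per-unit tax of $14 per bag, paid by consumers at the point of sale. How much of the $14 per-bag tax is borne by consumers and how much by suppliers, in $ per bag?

Demand slope: (51 − 39)/(47 − 53) = -2, so Qd = 145 − 2P.
Supply slope: (23 − 43)/(40 − 44) = 5, so Qs = 5P − 177.
Before the tax: set 145 − 2P = 5P − 177 → P* = $46, Q* = 53.
With the tax collected from consumers, demand (in seller-price terms) shifts: Qd = 145 − 2(P + 14).
New equilibrium: consumers pay $56, suppliers receive $42, Q = 33. (Wedge: Pb − Ps = 14.)
Burden on consumers: $10; on suppliers: $4. (They sum to $14.)

Consumers bear $10 per bag; suppliers bear $4 per bag.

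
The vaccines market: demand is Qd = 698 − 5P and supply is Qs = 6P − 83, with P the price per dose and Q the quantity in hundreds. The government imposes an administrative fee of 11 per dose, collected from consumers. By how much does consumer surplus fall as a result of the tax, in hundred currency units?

Without the tax, 698 − 5P = 6P − 83 gives 11P = 781, so P* = 71 and Q* = 343.
With the tax collected from consumers, demand (in seller-price terms) shifts: Qd = 698 − 5(P + 11).
Solving gives Q = 313 with consumers paying 77 and sellers receiving 66 (the 11 wedge).
ΔCS is the trapezoid between Q = 313 and Q = 343 of height 6: ½ · (343 + 313) · 6 = 1968.

Consumer surplus falls by 1968 hundred.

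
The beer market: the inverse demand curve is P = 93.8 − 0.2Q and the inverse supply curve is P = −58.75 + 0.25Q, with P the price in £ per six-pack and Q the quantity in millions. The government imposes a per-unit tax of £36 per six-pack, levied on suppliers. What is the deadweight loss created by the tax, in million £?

Deadweight loss = £1440 million.

Rewrite in direct form: Qd = 469 − 5P and Qs = 4P + 235.
Without the tax, 469 − 5P = 4P + 235 gives 9P = 234, so P* = £26 and Q* = 339.
With the tax collected from suppliers, supply shifts: Qs = 4(P − 36) + 235.
Solving gives Q = 259 with consumers paying £42 and suppliers receiving £6 (the £36 wedge).
Quantity falls by |ΔQ| = |339 − 259| = 80.
DWL = ½ · t · |ΔQ| = ½ · 36 · 80 = £1440.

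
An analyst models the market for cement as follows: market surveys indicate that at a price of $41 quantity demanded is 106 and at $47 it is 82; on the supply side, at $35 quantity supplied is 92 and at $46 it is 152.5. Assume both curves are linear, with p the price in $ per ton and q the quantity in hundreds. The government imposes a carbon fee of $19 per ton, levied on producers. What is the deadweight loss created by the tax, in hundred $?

Deadweight loss = $418 hundred.

Demand slope: (82 − 106)/(47 − 41) = -4, so qd = 270 − 4p.
Supply slope: (152.5 − 92)/(46 − 35) = 5.5, so qs = 5.5p − 100.5.
Before the tax: set 270 − 4p = 5.5p − 100.5 → p* = $39, q* = 114.
With the tax collected from producers, supply shifts: qs = 5.5(p − 19) − 100.5.
New equilibrium: consumers pay $50, producers receive $31, q = 70. (Wedge: pb − ps = 19.)
Quantity falls by |ΔQ| = |114 − 70| = 44.
DWL = ½ · t · |ΔQ| = ½ · 19 · 44 = $418.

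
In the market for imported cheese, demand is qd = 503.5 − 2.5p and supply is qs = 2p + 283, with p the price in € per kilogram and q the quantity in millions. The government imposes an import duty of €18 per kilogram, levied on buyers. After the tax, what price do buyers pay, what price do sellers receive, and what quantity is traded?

Without the tax, 503.5 − 2.5p = 2p + 283 gives 4.5p = 220.5, so p* = €49 and q* = 381.
With the tax collected from buyers, demand (in seller-price terms) shifts: qd = 503.5 − 2.5(p + 18).
Solving gives q = 361 with buyers paying €57 and sellers receiving €39 (the €18 wedge).
The less price-elastic side of the market bears the larger share of a per-unit tax.

Buyers pay €57; sellers receive €39; quantity = 361.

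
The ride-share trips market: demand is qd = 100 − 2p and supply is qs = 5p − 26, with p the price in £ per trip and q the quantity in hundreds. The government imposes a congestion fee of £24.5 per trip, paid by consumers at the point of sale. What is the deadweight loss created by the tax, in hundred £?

Deadweight loss = £428.75 hundred.

Without the tax, 100 − 2p = 5p − 26 gives 7p = 126, so p* = £18 and q* = 64.
With the tax collected from consumers, demand (in seller-price terms) shifts: qd = 100 − 2(p + 24.5).
Solving gives q = 29 with consumers paying £35.5 and suppliers receiving £11 (the £24.5 wedge).
Quantity falls by |ΔQ| = |64 − 29| = 35.
DWL = ½ · t · |ΔQ| = ½ · 24.5 · 35 = £428.75.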